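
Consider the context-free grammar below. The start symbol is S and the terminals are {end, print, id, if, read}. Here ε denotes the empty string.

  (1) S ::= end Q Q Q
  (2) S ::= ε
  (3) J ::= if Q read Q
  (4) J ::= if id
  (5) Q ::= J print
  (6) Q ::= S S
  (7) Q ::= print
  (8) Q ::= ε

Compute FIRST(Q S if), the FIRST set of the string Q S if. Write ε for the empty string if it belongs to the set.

{end, if, print}

FIRST(S) = {ε, end}
FIRST(J) = {if}
FIRST(Q) = {ε, end, if, print}  (via J print, S S)
FIRST(Q S if): take FIRST of each symbol in turn, carrying on past any symbol whose FIRST contains ε; result {end, if, print}.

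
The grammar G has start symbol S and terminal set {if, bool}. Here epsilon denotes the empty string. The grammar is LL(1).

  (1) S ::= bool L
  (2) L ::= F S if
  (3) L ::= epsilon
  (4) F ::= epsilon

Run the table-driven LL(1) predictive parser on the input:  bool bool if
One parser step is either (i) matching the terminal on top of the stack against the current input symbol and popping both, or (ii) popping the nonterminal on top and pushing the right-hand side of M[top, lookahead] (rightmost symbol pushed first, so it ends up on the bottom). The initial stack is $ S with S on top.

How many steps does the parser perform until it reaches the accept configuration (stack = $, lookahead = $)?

8

step 1: stack=$ S  input=bool bool if $  — expand S ::= bool L
step 2: stack=$ L bool  input=bool bool if $  — match bool
step 3: stack=$ L  input=bool if $  — expand L ::= F S if
step 4: stack=$ if S F  input=bool if $  — expand F ::= epsilon
step 5: stack=$ if S  input=bool if $  — expand S ::= bool L
step 6: stack=$ if L bool  input=bool if $  — match bool
step 7: stack=$ if L  input=if $  — expand L ::= epsilon
step 8: stack=$ if  input=if $  — match if
Accept reached after 8 steps.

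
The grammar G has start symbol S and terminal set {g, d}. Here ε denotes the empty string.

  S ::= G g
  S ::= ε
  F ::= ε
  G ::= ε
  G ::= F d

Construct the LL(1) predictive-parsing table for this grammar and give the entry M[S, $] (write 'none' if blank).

FIRST(F): from F::=ε we get {ε}. So FIRST(F) = {ε}.
FIRST(G): from G::=ε we get {ε}; from G::=F d we get {d}. So FIRST(G) = {ε, d}.
FIRST(S): from S::=G g we get {d, g}; from S::=ε we get {ε}. So FIRST(S) = {ε, d, g}.
FOLLOW(S) includes $ since S is the start symbol.
FOLLOW(S): S appears on no right-hand side. Thus FOLLOW(S) = {$}.
For S ::= G g: FIRST(G g) = {d, g}, so it goes in M[S, t] for t ∈ {d, g}.
For S ::= ε: FIRST(ε) = {ε}, so it goes in M[S, t] for t ∈ {}; since ε ∈ FIRST, also for every t ∈ FOLLOW(S) = {$}.

S ::= ε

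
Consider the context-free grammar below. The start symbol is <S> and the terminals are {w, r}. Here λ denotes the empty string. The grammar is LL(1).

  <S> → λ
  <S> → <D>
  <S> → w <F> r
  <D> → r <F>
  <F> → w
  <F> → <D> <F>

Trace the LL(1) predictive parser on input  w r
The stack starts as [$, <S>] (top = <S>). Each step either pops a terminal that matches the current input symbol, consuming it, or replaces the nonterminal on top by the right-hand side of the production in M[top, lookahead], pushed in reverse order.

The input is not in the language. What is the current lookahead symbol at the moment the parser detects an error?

step 1: stack=$ <S>  input=w r $  — expand <S> → w <F> r
step 2: stack=$ r <F> w  input=w r $  — match w
step 3: stack=$ r <F>  input=r $  — expand <F> → <D> <F>
step 4: stack=$ r <F> <D>  input=r $  — expand <D> → r <F>
step 5: stack=$ r <F> <F> r  input=r $  — match r
step 6: stack=$ r <F> <F>  input=$  — error: M[<F>, $] is empty

$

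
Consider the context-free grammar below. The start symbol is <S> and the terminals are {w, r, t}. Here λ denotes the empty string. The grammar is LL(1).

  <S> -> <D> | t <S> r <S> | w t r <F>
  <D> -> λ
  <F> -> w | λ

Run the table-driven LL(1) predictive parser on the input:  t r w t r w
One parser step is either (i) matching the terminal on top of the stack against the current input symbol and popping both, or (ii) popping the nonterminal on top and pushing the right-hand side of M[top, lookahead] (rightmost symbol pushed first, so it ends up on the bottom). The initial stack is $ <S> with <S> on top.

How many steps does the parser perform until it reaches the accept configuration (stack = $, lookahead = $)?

11

step 1: stack=$ <S>  input=t r w t r w $  — expand <S> -> t <S> r <S>
step 2: stack=$ <S> r <S> t  input=t r w t r w $  — match t
step 3: stack=$ <S> r <S>  input=r w t r w $  — expand <S> -> <D>
step 4: stack=$ <S> r <D>  input=r w t r w $  — expand <D> -> λ
step 5: stack=$ <S> r  input=r w t r w $  — match r
step 6: stack=$ <S>  input=w t r w $  — expand <S> -> w t r <F>
step 7: stack=$ <F> r t w  input=w t r w $  — match w
step 8: stack=$ <F> r t  input=t r w $  — match t
step 9: stack=$ <F> r  input=r w $  — match r
step 10: stack=$ <F>  input=w $  — expand <F> -> w
step 11: stack=$ w  input=w $  — match w
Accept reached after 11 steps.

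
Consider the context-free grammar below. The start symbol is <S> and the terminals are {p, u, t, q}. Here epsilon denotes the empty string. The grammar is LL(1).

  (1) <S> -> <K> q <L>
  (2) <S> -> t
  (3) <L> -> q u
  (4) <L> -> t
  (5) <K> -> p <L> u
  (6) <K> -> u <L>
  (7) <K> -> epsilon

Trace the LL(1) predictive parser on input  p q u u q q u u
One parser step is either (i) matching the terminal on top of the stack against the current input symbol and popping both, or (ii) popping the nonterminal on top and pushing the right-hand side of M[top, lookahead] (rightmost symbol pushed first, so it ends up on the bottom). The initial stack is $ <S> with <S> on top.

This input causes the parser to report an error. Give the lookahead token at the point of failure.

step 1: stack=$ <S>  input=p q u u q q u u $  — expand <S> -> <K> q <L>
step 2: stack=$ <L> q <K>  input=p q u u q q u u $  — expand <K> -> p <L> u
step 3: stack=$ <L> q u <L> p  input=p q u u q q u u $  — match p
step 4: stack=$ <L> q u <L>  input=q u u q q u u $  — expand <L> -> q u
step 5: stack=$ <L> q u u q  input=q u u q q u u $  — match q
step 6: stack=$ <L> q u u  input=u u q q u u $  — match u
step 7: stack=$ <L> q u  input=u q q u u $  — match u
step 8: stack=$ <L> q  input=q q u u $  — match q
step 9: stack=$ <L>  input=q u u $  — expand <L> -> q u
step 10: stack=$ u q  input=q u u $  — match q
step 11: stack=$ u  input=u u $  — match u
step 12: stack=$  input=u $  — error: stack empty but input remains

u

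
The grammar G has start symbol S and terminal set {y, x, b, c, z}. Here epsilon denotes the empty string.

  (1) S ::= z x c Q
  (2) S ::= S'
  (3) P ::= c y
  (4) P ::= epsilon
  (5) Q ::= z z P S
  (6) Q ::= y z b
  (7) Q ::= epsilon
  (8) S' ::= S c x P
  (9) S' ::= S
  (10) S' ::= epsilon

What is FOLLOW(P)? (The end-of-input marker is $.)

FIRST(P): from P::=c y we get {c}; from P::=epsilon we get {epsilon}. So FIRST(P) = {epsilon, c}.
FIRST(Q): from Q::=z z P S we get {z}; from Q::=y z b we get {y}; from Q::=epsilon we get {epsilon}. So FIRST(Q) = {epsilon, y, z}.
FIRST(S): from S::=z x c Q we get {z}; from S::=S' we get {epsilon, c, z}. So FIRST(S) = {epsilon, c, z}.
FIRST(S'): from S'::=S c x P we get {c, z}; from S'::=S we get {epsilon, c, z}; from S'::=epsilon we get {epsilon}. So FIRST(S') = {epsilon, c, z}.
FOLLOW(S) includes $ since S is the start symbol.
FOLLOW(S): in Q::=z z P S, the suffix after S is empty, so FOLLOW(S) ⊇ FOLLOW(Q) = {$, c}; in S'::=S c x P, S is followed by c x P with FIRST {c}; in S'::=S, the suffix after S is empty, so FOLLOW(S) ⊇ FOLLOW(S') = {$, c}. Thus FOLLOW(S) = {$, c}.
FOLLOW(Q): in S::=z x c Q, the suffix after Q is empty, so FOLLOW(Q) ⊇ FOLLOW(S) = {$, c}. Thus FOLLOW(Q) = {$, c}.
FOLLOW(S'): in S::=S', the suffix after S' is empty, so FOLLOW(S') ⊇ FOLLOW(S) = {$, c}. Thus FOLLOW(S') = {$, c}.
FOLLOW(P): in Q::=z z P S, P is followed by S with FIRST {epsilon, c, z}; in Q::=z z P S, the suffix after P is nullable, so FOLLOW(P) ⊇ FOLLOW(Q) = {$, c}; in S'::=S c x P, the suffix after P is empty, so FOLLOW(P) ⊇ FOLLOW(S') = {$, c}. Thus FOLLOW(P) = {$, c, z}.

{$, c, z}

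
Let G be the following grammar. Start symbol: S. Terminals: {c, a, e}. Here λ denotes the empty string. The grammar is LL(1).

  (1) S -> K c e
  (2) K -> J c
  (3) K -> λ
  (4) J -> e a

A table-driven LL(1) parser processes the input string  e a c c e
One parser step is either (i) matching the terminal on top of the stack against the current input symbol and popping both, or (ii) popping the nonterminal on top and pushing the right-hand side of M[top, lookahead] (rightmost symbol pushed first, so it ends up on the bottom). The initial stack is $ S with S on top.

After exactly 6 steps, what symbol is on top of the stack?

c

     Stack        Input        Action
  1  $ S          e a c c e $  expand S -> K c e
  2  $ e c K      e a c c e $  expand K -> J c
  3  $ e c c J    e a c c e $  expand J -> e a
  4  $ e c c a e  e a c c e $  match e
  5  $ e c c a    a c c e $    match a
  6  $ e c c      c c e $      match c
Stack after step 6: $ e c (top = c).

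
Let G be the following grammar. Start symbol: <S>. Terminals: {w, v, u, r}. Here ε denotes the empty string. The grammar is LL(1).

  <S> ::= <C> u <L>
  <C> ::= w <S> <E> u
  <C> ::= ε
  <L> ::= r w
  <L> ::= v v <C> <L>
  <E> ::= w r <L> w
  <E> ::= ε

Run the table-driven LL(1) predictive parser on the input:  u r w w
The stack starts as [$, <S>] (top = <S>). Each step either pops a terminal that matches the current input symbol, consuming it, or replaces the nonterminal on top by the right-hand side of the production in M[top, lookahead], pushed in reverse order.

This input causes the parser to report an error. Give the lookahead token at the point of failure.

w

     Stack        Input      Action
  1  $ <S>        u r w w $  expand <S> ::= <C> u <L>
  2  $ <L> u <C>  u r w w $  expand <C> ::= ε
  3  $ <L> u      u r w w $  match u
  4  $ <L>        r w w $    expand <L> ::= r w
  5  $ w r        r w w $    match r
  6  $ w          w w $      match w
  7  $            w $        error: stack empty but input remains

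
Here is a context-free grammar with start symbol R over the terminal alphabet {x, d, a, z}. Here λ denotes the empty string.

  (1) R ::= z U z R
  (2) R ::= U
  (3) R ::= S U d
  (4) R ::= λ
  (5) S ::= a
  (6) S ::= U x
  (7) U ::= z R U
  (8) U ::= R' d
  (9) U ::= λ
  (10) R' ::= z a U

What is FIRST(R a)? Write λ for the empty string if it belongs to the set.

{a, x, z}

FIRST(R') = {z}
FIRST(U) = {λ, z}  (via R' d)
FIRST(S) = {a, x, z}  (via U x)
FIRST(R) = {λ, a, x, z}  (via U, S U d)
FIRST(R a): take FIRST of each symbol in turn, carrying on past any symbol whose FIRST contains λ; result {a, x, z}.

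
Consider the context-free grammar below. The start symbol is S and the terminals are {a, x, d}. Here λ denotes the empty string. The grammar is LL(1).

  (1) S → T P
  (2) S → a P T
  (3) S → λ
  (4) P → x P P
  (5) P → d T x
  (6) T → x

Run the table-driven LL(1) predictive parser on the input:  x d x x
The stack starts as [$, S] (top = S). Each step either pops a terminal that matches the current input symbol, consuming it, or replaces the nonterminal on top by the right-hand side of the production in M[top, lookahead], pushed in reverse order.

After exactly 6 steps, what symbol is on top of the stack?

step 1: stack=$ S  input=x d x x $  — expand S → T P
step 2: stack=$ P T  input=x d x x $  — expand T → x
step 3: stack=$ P x  input=x d x x $  — match x
step 4: stack=$ P  input=d x x $  — expand P → d T x
step 5: stack=$ x T d  input=d x x $  — match d
step 6: stack=$ x T  input=x x $  — expand T → x
Stack after step 6: $ x x (top = x).

x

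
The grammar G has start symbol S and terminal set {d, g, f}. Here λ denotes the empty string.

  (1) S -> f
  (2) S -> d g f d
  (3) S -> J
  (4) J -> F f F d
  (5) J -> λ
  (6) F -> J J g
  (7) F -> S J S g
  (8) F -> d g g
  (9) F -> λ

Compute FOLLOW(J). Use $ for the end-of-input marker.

FIRST(S) = {λ, d, f, g}  (via J)
FIRST(J) = {λ, d, f, g}  (via F f F d)
FIRST(F) = {λ, d, f, g}  (via J J g, S J S g)
FOLLOW(S) includes $ since S is the start symbol.
FOLLOW(S): in F->S J S g (occurrence 1), S is followed by J S g with FIRST {d, f, g}; in F->S J S g (occurrence 2), S is followed by g with FIRST {g}. Thus FOLLOW(S) = {$, d, f, g}.
FOLLOW(J): in S->J, the suffix after J is empty, so FOLLOW(J) ⊇ FOLLOW(S) = {$, d, f, g}; in F->J J g (occurrence 1), J is followed by J g with FIRST {d, f, g}; in F->J J g (occurrence 2), J is followed by g with FIRST {g}; in F->S J S g, J is followed by S g with FIRST {d, f, g}. Thus FOLLOW(J) = {$, d, f, g}.
FOLLOW(F): in J->F f F d (occurrence 1), F is followed by f F d with FIRST {f}; in J->F f F d (occurrence 2), F is followed by d with FIRST {d}. Thus FOLLOW(F) = {d, f}.

{$, d, f, g}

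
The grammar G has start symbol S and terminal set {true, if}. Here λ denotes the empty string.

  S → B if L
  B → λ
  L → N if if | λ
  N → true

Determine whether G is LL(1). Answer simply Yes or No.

FIRST(S) = {if}
FIRST(B) = {λ}
FIRST(L) = {λ, true}
FIRST(N) = {true}
FOLLOW(S) = {$}
FOLLOW(B) = {if}
FOLLOW(L) = {$}
FOLLOW(N) = {if}
Each cell of M receives at most one production.

Yes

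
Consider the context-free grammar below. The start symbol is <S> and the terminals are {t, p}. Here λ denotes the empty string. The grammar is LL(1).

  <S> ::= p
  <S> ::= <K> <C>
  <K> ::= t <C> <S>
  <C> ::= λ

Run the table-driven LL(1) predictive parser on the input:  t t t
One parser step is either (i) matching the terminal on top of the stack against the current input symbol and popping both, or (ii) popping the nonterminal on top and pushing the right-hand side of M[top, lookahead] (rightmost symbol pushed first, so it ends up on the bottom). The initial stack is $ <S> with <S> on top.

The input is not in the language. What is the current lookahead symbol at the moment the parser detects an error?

$

      Stack                    Input    Action
   1  $ <S>                    t t t $  expand <S> ::= <K> <C>
   2  $ <C> <K>                t t t $  expand <K> ::= t <C> <S>
   3  $ <C> <S> <C> t          t t t $  match t
   4  $ <C> <S> <C>            t t $    expand <C> ::= λ
   5  $ <C> <S>                t t $    expand <S> ::= <K> <C>
   6  $ <C> <C> <K>            t t $    expand <K> ::= t <C> <S>
   7  $ <C> <C> <S> <C> t      t t $    match t
   8  $ <C> <C> <S> <C>        t $      expand <C> ::= λ
   9  $ <C> <C> <S>            t $      expand <S> ::= <K> <C>
  10  $ <C> <C> <C> <K>        t $      expand <K> ::= t <C> <S>
  11  $ <C> <C> <C> <S> <C> t  t $      match t
  12  $ <C> <C> <C> <S> <C>    $        expand <C> ::= λ
  13  $ <C> <C> <C> <S>        $        error: M[<S>, $] is empty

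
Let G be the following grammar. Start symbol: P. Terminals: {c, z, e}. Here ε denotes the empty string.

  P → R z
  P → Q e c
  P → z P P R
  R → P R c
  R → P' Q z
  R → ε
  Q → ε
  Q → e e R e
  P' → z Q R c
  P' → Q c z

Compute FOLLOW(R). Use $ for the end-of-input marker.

FIRST(Q): from Q→ε we get {ε}; from Q→e e R e we get {e}. So FIRST(Q) = {ε, e}.
FIRST(P'): from P'→z Q R c we get {z}; from P'→Q c z we get {c, e}. So FIRST(P') = {c, e, z}.
FIRST(P): from P→R z we get {c, e, z}; from P→Q e c we get {e}; from P→z P P R we get {z}. So FIRST(P) = {c, e, z}.
FIRST(R): from R→P R c we get {c, e, z}; from R→P' Q z we get {c, e, z}; from R→ε we get {ε}. So FIRST(R) = {ε, c, e, z}.
FOLLOW(P) includes $ since P is the start symbol.
FOLLOW(P): in P→z P P R (occurrence 1), P is followed by P R with FIRST {c, e, z}; in P→z P P R (occurrence 2), P is followed by R with FIRST {ε, c, e, z}; in P→z P P R (occurrence 2), the suffix after P is nullable (adds nothing new); in R→P R c, P is followed by R c with FIRST {c, e, z}. Thus FOLLOW(P) = {$, c, e, z}.
FOLLOW(R): in P→R z, R is followed by z with FIRST {z}; in P→z P P R, the suffix after R is empty, so FOLLOW(R) ⊇ FOLLOW(P) = {$, c, e, z}; in R→P R c, R is followed by c with FIRST {c}; in Q→e e R e, R is followed by e with FIRST {e}; in P'→z Q R c, R is followed by c with FIRST {c}. Thus FOLLOW(R) = {$, c, e, z}.
FOLLOW(Q): in P→Q e c, Q is followed by e c with FIRST {e}; in R→P' Q z, Q is followed by z with FIRST {z}; in P'→z Q R c, Q is followed by R c with FIRST {c, e, z}; in P'→Q c z, Q is followed by c z with FIRST {c}. Thus FOLLOW(Q) = {c, e, z}.
FOLLOW(P'): in R→P' Q z, P' is followed by Q z with FIRST {e, z}. Thus FOLLOW(P') = {e, z}.

{$, c, e, z}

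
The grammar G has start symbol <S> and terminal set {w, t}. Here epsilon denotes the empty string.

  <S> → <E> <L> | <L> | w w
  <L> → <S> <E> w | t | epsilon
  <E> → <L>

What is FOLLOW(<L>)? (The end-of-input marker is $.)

{$, t, w}

FIRST(<S>): from <S>→<E> <L> we get {epsilon, t, w}; from <S>→<L> we get {epsilon, t, w}; from <S>→w w we get {w}. So FIRST(<S>) = {epsilon, t, w}.
FIRST(<L>): from <L>→<S> <E> w we get {t, w}; from <L>→t we get {t}; from <L>→epsilon we get {epsilon}. So FIRST(<L>) = {epsilon, t, w}.
FIRST(<E>): from <E>→<L> we get {epsilon, t, w}. So FIRST(<E>) = {epsilon, t, w}.
FOLLOW(<S>) includes $ since <S> is the start symbol.
FOLLOW(<S>): in <L>→<S> <E> w, <S> is followed by <E> w with FIRST {t, w}. Thus FOLLOW(<S>) = {$, t, w}.
FOLLOW(<E>): in <S>→<E> <L>, <E> is followed by <L> with FIRST {epsilon, t, w}; in <S>→<E> <L>, the suffix after <E> is nullable, so FOLLOW(<E>) ⊇ FOLLOW(<S>) = {$, t, w}; in <L>→<S> <E> w, <E> is followed by w with FIRST {w}. Thus FOLLOW(<E>) = {$, t, w}.
FOLLOW(<L>): in <S>→<E> <L>, the suffix after <L> is empty, so FOLLOW(<L>) ⊇ FOLLOW(<S>) = {$, t, w}; in <S>→<L>, the suffix after <L> is empty, so FOLLOW(<L>) ⊇ FOLLOW(<S>) = {$, t, w}; in <E>→<L>, the suffix after <L> is empty, so FOLLOW(<L>) ⊇ FOLLOW(<E>) = {$, t, w}. Thus FOLLOW(<L>) = {$, t, w}.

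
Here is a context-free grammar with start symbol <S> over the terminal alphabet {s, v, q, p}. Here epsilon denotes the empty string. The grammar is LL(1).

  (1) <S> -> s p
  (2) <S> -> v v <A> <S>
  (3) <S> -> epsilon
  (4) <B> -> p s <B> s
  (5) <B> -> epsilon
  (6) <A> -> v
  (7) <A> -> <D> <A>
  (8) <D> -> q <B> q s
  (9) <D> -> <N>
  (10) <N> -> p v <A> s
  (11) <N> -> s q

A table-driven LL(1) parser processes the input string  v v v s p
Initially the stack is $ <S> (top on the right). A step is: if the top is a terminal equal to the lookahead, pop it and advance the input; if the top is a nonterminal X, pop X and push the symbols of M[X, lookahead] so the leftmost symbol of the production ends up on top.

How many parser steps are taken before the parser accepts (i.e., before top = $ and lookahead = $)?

step 1: stack=$ <S>  input=v v v s p $  — expand <S> -> v v <A> <S>
step 2: stack=$ <S> <A> v v  input=v v v s p $  — match v
step 3: stack=$ <S> <A> v  input=v v s p $  — match v
step 4: stack=$ <S> <A>  input=v s p $  — expand <A> -> v
step 5: stack=$ <S> v  input=v s p $  — match v
step 6: stack=$ <S>  input=s p $  — expand <S> -> s p
step 7: stack=$ p s  input=s p $  — match s
step 8: stack=$ p  input=p $  — match p
Accept reached after 8 steps.

8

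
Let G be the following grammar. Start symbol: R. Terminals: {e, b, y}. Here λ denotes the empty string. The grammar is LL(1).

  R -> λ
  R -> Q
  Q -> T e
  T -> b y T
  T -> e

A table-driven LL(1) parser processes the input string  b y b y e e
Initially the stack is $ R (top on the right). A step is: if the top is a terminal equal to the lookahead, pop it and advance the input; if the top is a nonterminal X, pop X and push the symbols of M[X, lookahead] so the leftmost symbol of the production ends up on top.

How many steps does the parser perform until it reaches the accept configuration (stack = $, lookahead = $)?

step 1: stack=$ R  input=b y b y e e $  — expand R -> Q
step 2: stack=$ Q  input=b y b y e e $  — expand Q -> T e
step 3: stack=$ e T  input=b y b y e e $  — expand T -> b y T
step 4: stack=$ e T y b  input=b y b y e e $  — match b
step 5: stack=$ e T y  input=y b y e e $  — match y
step 6: stack=$ e T  input=b y e e $  — expand T -> b y T
step 7: stack=$ e T y b  input=b y e e $  — match b
step 8: stack=$ e T y  input=y e e $  — match y
step 9: stack=$ e T  input=e e $  — expand T -> e
step 10: stack=$ e e  input=e e $  — match e
step 11: stack=$ e  input=e $  — match e
Accept reached after 11 steps.

11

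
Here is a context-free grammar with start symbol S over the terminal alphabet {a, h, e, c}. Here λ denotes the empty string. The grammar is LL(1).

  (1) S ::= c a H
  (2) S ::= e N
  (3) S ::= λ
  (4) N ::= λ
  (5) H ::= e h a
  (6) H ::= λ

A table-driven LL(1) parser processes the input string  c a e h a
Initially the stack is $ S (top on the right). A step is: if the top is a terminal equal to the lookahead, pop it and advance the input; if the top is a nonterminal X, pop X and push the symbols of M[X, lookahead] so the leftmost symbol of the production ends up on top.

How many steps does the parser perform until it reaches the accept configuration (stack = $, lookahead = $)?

7

     Stack    Input        Action
  1  $ S      c a e h a $  expand S ::= c a H
  2  $ H a c  c a e h a $  match c
  3  $ H a    a e h a $    match a
  4  $ H      e h a $      expand H ::= e h a
  5  $ a h e  e h a $      match e
  6  $ a h    h a $        match h
  7  $ a      a $          match a
Accept reached after 7 steps.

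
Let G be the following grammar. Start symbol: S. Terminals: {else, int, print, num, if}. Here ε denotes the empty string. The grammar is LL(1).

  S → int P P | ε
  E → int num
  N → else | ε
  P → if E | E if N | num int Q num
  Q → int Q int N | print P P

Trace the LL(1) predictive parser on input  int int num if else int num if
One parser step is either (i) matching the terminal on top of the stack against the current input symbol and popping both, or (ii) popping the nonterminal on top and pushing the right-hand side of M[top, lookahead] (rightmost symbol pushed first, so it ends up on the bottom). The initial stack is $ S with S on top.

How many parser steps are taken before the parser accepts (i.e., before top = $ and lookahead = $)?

15

step 1: stack=$ S  input=int int num if else int num if $  — expand S → int P P
step 2: stack=$ P P int  input=int int num if else int num if $  — match int
step 3: stack=$ P P  input=int num if else int num if $  — expand P → E if N
step 4: stack=$ P N if E  input=int num if else int num if $  — expand E → int num
step 5: stack=$ P N if num int  input=int num if else int num if $  — match int
step 6: stack=$ P N if num  input=num if else int num if $  — match num
step 7: stack=$ P N if  input=if else int num if $  — match if
step 8: stack=$ P N  input=else int num if $  — expand N → else
step 9: stack=$ P else  input=else int num if $  — match else
step 10: stack=$ P  input=int num if $  — expand P → E if N
step 11: stack=$ N if E  input=int num if $  — expand E → int num
step 12: stack=$ N if num int  input=int num if $  — match int
step 13: stack=$ N if num  input=num if $  — match num
step 14: stack=$ N if  input=if $  — match if
step 15: stack=$ N  input=$  — expand N → ε
Accept reached after 15 steps.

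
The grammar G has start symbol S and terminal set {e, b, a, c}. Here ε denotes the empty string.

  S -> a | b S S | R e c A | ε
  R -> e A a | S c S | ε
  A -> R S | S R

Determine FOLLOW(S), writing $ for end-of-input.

{$, a, b, c, e}

FIRST(S) = {ε, a, b, c, e}  (via R e c A)
FIRST(R) = {ε, a, b, c, e}  (via S c S)
FIRST(A) = {ε, a, b, c, e}  (via R S, S R)
FOLLOW(S) includes $ since S is the start symbol.
FOLLOW(S): in S->b S S (occurrence 1), S is followed by S with FIRST {ε, a, b, c, e}; in S->b S S (occurrence 1), the suffix after S is nullable (adds nothing new); in S->b S S (occurrence 2), the suffix after S is empty (adds nothing new); in R->S c S (occurrence 1), S is followed by c S with FIRST {c}; in R->S c S (occurrence 2), the suffix after S is empty, so FOLLOW(S) ⊇ FOLLOW(R) = {$, a, b, c, e}; in A->R S, the suffix after S is empty, so FOLLOW(S) ⊇ FOLLOW(A) = {$, a, b, c, e}; in A->S R, S is followed by R with FIRST {ε, a, b, c, e}; in A->S R, the suffix after S is nullable, so FOLLOW(S) ⊇ FOLLOW(A) = {$, a, b, c, e}. Thus FOLLOW(S) = {$, a, b, c, e}.
FOLLOW(A): in S->R e c A, the suffix after A is empty, so FOLLOW(A) ⊇ FOLLOW(S) = {$, a, b, c, e}; in R->e A a, A is followed by a with FIRST {a}. Thus FOLLOW(A) = {$, a, b, c, e}.
FOLLOW(R): in S->R e c A, R is followed by e c A with FIRST {e}; in A->R S, R is followed by S with FIRST {ε, a, b, c, e}; in A->R S, the suffix after R is nullable, so FOLLOW(R) ⊇ FOLLOW(A) = {$, a, b, c, e}; in A->S R, the suffix after R is empty, so FOLLOW(R) ⊇ FOLLOW(A) = {$, a, b, c, e}. Thus FOLLOW(R) = {$, a, b, c, e}.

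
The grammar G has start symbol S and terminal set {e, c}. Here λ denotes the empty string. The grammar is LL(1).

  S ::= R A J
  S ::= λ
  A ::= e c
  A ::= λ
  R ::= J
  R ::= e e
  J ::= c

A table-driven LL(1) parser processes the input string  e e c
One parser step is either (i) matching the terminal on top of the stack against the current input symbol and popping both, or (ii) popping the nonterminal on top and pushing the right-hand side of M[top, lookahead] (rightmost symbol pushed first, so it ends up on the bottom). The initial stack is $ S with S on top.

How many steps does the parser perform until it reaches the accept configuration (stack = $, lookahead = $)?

     Stack      Input    Action
  1  $ S        e e c $  expand S ::= R A J
  2  $ J A R    e e c $  expand R ::= e e
  3  $ J A e e  e e c $  match e
  4  $ J A e    e c $    match e
  5  $ J A      c $      expand A ::= λ
  6  $ J        c $      expand J ::= c
  7  $ c        c $      match c
Accept reached after 7 steps.

7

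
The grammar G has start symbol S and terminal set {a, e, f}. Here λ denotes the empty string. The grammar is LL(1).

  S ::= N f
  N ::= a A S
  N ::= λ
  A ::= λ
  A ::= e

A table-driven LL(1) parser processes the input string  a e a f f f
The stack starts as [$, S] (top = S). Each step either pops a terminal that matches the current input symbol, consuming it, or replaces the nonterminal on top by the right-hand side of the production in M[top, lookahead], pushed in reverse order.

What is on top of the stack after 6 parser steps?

     Stack      Input          Action
  1  $ S        a e a f f f $  expand S ::= N f
  2  $ f N      a e a f f f $  expand N ::= a A S
  3  $ f S A a  a e a f f f $  match a
  4  $ f S A    e a f f f $    expand A ::= e
  5  $ f S e    e a f f f $    match e
  6  $ f S      a f f f $      expand S ::= N f
Stack after step 6: $ f f N (top = N).

N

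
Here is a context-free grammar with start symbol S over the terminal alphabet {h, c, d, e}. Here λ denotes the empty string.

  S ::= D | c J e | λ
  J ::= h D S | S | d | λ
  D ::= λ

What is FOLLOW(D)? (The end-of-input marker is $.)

{$, c, e}

FIRST(D) = {λ}
FIRST(S) = {λ, c}  (via D)
FIRST(J) = {λ, c, d, h}  (via S)
FOLLOW(S) includes $ since S is the start symbol.
FOLLOW(J): in S::=c J e, J is followed by e with FIRST {e}. Thus FOLLOW(J) = {e}.
FOLLOW(S): in J::=h D S, the suffix after S is empty, so FOLLOW(S) ⊇ FOLLOW(J) = {e}; in J::=S, the suffix after S is empty, so FOLLOW(S) ⊇ FOLLOW(J) = {e}. Thus FOLLOW(S) = {$, e}.
FOLLOW(D): in S::=D, the suffix after D is empty, so FOLLOW(D) ⊇ FOLLOW(S) = {$, e}; in J::=h D S, D is followed by S with FIRST {λ, c}; in J::=h D S, the suffix after D is nullable, so FOLLOW(D) ⊇ FOLLOW(J) = {e}. Thus FOLLOW(D) = {$, c, e}.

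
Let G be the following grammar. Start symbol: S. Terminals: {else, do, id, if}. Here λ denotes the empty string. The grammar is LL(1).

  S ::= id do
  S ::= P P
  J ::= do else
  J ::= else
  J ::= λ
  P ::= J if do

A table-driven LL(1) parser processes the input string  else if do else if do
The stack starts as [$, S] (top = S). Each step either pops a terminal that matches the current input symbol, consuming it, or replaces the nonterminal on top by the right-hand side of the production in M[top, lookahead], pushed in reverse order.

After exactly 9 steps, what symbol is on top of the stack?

     Stack           Input                    Action
  1  $ S             else if do else if do $  expand S ::= P P
  2  $ P P           else if do else if do $  expand P ::= J if do
  3  $ P do if J     else if do else if do $  expand J ::= else
  4  $ P do if else  else if do else if do $  match else
  5  $ P do if       if do else if do $       match if
  6  $ P do          do else if do $          match do
  7  $ P             else if do $             expand P ::= J if do
  8  $ do if J       else if do $             expand J ::= else
  9  $ do if else    else if do $             match else
Stack after step 9: $ do if (top = if).

if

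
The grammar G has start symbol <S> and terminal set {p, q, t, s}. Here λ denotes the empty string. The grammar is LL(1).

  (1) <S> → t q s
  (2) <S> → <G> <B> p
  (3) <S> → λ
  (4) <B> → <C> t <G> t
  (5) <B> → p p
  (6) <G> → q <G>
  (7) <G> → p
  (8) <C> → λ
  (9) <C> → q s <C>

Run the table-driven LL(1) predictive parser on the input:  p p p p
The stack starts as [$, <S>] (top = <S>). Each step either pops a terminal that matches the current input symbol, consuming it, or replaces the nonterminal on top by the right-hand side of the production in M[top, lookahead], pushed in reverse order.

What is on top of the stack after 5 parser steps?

     Stack        Input      Action
  1  $ <S>        p p p p $  expand <S> → <G> <B> p
  2  $ p <B> <G>  p p p p $  expand <G> → p
  3  $ p <B> p    p p p p $  match p
  4  $ p <B>      p p p $    expand <B> → p p
  5  $ p p p      p p p $    match p
Stack after step 5: $ p p (top = p).

p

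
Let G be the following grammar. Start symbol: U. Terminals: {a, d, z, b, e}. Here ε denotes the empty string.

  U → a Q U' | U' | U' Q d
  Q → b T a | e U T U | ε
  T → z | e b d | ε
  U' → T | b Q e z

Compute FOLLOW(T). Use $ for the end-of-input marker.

{$, a, b, d, e, z}

FIRST(Q): from Q→b T a we get {b}; from Q→e U T U we get {e}; from Q→ε we get {ε}. So FIRST(Q) = {ε, b, e}.
FIRST(T): from T→z we get {z}; from T→e b d we get {e}; from T→ε we get {ε}. So FIRST(T) = {ε, e, z}.
FIRST(U'): from U'→T we get {ε, e, z}; from U'→b Q e z we get {b}. So FIRST(U') = {ε, b, e, z}.
FIRST(U): from U→a Q U' we get {a}; from U→U' we get {ε, b, e, z}; from U→U' Q d we get {b, d, e, z}. So FIRST(U) = {ε, a, b, d, e, z}.
FOLLOW(U) includes $ since U is the start symbol.
FOLLOW(U): in Q→e U T U (occurrence 1), U is followed by T U with FIRST {ε, a, b, d, e, z}; in Q→e U T U (occurrence 1), the suffix after U is nullable, so FOLLOW(U) ⊇ FOLLOW(Q) = {$, a, b, d, e, z}; in Q→e U T U (occurrence 2), the suffix after U is empty, so FOLLOW(U) ⊇ FOLLOW(Q) = {$, a, b, d, e, z}. Thus FOLLOW(U) = {$, a, b, d, e, z}.
FOLLOW(Q): in U→a Q U', Q is followed by U' with FIRST {ε, b, e, z}; in U→a Q U', the suffix after Q is nullable, so FOLLOW(Q) ⊇ FOLLOW(U) = {$, a, b, d, e, z}; in U→U' Q d, Q is followed by d with FIRST {d}; in U'→b Q e z, Q is followed by e z with FIRST {e}. Thus FOLLOW(Q) = {$, a, b, d, e, z}.
FOLLOW(U'): in U→a Q U', the suffix after U' is empty, so FOLLOW(U') ⊇ FOLLOW(U) = {$, a, b, d, e, z}; in U→U', the suffix after U' is empty, so FOLLOW(U') ⊇ FOLLOW(U) = {$, a, b, d, e, z}; in U→U' Q d, U' is followed by Q d with FIRST {b, d, e}. Thus FOLLOW(U') = {$, a, b, d, e, z}.
FOLLOW(T): in Q→b T a, T is followed by a with FIRST {a}; in Q→e U T U, T is followed by U with FIRST {ε, a, b, d, e, z}; in Q→e U T U, the suffix after T is nullable, so FOLLOW(T) ⊇ FOLLOW(Q) = {$, a, b, d, e, z}; in U'→T, the suffix after T is empty, so FOLLOW(T) ⊇ FOLLOW(U') = {$, a, b, d, e, z}. Thus FOLLOW(T) = {$, a, b, d, e, z}.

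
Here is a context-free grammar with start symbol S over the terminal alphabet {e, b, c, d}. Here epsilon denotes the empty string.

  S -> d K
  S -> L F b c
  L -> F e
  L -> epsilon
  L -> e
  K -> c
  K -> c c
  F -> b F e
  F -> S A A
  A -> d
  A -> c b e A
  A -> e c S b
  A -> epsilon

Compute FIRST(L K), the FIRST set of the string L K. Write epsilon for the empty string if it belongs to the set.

{b, c, d, e}

FIRST(K): from K->c we get {c}; from K->c c we get {c}. So FIRST(K) = {c}.
FIRST(A): from A->d we get {d}; from A->c b e A we get {c}; from A->e c S b we get {e}; from A->epsilon we get {epsilon}. So FIRST(A) = {epsilon, c, d, e}.
FIRST(S): from S->d K we get {d}; from S->L F b c we get {b, d, e}. So FIRST(S) = {b, d, e}.
FIRST(F): from F->b F e we get {b}; from F->S A A we get {b, d, e}. So FIRST(F) = {b, d, e}.
FIRST(L): from L->F e we get {b, d, e}; from L->epsilon we get {epsilon}; from L->e we get {e}. So FIRST(L) = {epsilon, b, d, e}.
FIRST(L K): take FIRST of each symbol in turn, carrying on past any symbol whose FIRST contains epsilon; result {b, c, d, e}.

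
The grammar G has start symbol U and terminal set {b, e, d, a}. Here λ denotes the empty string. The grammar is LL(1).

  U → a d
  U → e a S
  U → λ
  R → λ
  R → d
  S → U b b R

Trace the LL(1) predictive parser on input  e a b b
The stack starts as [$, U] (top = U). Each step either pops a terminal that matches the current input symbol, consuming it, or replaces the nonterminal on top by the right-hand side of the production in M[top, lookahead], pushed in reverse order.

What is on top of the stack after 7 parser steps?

step 1: stack=$ U  input=e a b b $  — expand U → e a S
step 2: stack=$ S a e  input=e a b b $  — match e
step 3: stack=$ S a  input=a b b $  — match a
step 4: stack=$ S  input=b b $  — expand S → U b b R
step 5: stack=$ R b b U  input=b b $  — expand U → λ
step 6: stack=$ R b b  input=b b $  — match b
step 7: stack=$ R b  input=b $  — match b
Stack after step 7: $ R (top = R).

R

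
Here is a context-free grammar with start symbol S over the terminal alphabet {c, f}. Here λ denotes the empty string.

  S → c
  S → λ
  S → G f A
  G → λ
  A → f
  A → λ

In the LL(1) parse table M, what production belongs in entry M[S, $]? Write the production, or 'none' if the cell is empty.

FIRST(G) = {λ}
FIRST(A) = {λ, f}
FIRST(S) = {λ, c, f}  (via G f A)
FOLLOW(S) includes $ since S is the start symbol.
FOLLOW(S): S appears on no right-hand side. Thus FOLLOW(S) = {$}.
For S → c: FIRST(c) = {c}, so it goes in M[S, t] for t ∈ {c}.
For S → λ: FIRST(λ) = {λ}, so it goes in M[S, t] for t ∈ {}; since λ ∈ FIRST, also for every t ∈ FOLLOW(S) = {$}.
For S → G f A: FIRST(G f A) = {f}, so it goes in M[S, t] for t ∈ {f}.

S → λ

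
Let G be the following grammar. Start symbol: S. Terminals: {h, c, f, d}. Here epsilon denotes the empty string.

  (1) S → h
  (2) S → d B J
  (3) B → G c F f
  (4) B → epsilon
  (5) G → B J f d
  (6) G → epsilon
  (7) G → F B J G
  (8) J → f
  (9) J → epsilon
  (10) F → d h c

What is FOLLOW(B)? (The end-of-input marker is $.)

FIRST(S) = {d, h}
FIRST(J) = {epsilon, f}
FIRST(F) = {d}
FIRST(B) = {epsilon, c, d, f}  (via G c F f)
FIRST(G) = {epsilon, c, d, f}  (via B J f d, F B J G)
FOLLOW(S) includes $ since S is the start symbol.
FOLLOW(S): S appears on no right-hand side. Thus FOLLOW(S) = {$}.
FOLLOW(G): in B→G c F f, G is followed by c F f with FIRST {c}; in G→F B J G, the suffix after G is empty (adds nothing new). Thus FOLLOW(G) = {c}.
FOLLOW(B): in S→d B J, B is followed by J with FIRST {epsilon, f}; in S→d B J, the suffix after B is nullable, so FOLLOW(B) ⊇ FOLLOW(S) = {$}; in G→B J f d, B is followed by J f d with FIRST {f}; in G→F B J G, B is followed by J G with FIRST {epsilon, c, d, f}; in G→F B J G, the suffix after B is nullable, so FOLLOW(B) ⊇ FOLLOW(G) = {c}. Thus FOLLOW(B) = {$, c, d, f}.
FOLLOW(J): in S→d B J, the suffix after J is empty, so FOLLOW(J) ⊇ FOLLOW(S) = {$}; in G→B J f d, J is followed by f d with FIRST {f}; in G→F B J G, J is followed by G with FIRST {epsilon, c, d, f}; in G→F B J G, the suffix after J is nullable, so FOLLOW(J) ⊇ FOLLOW(G) = {c}. Thus FOLLOW(J) = {$, c, d, f}.
FOLLOW(F): in B→G c F f, F is followed by f with FIRST {f}; in G→F B J G, F is followed by B J G with FIRST {epsilon, c, d, f}; in G→F B J G, the suffix after F is nullable, so FOLLOW(F) ⊇ FOLLOW(G) = {c}. Thus FOLLOW(F) = {c, d, f}.

{$, c, d, f}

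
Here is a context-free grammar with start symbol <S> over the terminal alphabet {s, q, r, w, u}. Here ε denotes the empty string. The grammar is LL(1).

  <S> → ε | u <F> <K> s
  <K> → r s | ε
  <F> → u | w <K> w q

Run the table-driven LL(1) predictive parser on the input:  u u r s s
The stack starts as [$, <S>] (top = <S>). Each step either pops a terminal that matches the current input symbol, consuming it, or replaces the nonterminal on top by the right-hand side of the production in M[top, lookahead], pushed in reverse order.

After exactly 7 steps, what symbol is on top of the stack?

s

step 1: stack=$ <S>  input=u u r s s $  — expand <S> → u <F> <K> s
step 2: stack=$ s <K> <F> u  input=u u r s s $  — match u
step 3: stack=$ s <K> <F>  input=u r s s $  — expand <F> → u
step 4: stack=$ s <K> u  input=u r s s $  — match u
step 5: stack=$ s <K>  input=r s s $  — expand <K> → r s
step 6: stack=$ s s r  input=r s s $  — match r
step 7: stack=$ s s  input=s s $  — match s
Stack after step 7: $ s (top = s).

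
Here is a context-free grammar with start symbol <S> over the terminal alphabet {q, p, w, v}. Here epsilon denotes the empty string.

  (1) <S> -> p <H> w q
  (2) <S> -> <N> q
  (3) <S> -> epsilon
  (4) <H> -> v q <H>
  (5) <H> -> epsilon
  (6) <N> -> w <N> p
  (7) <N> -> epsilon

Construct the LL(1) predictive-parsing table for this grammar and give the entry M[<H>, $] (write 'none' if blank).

none

FIRST(<H>) = {epsilon, v}
FIRST(<N>) = {epsilon, w}
FIRST(<S>) = {epsilon, p, q, w}  (via <N> q)
FOLLOW(<S>) includes $ since <S> is the start symbol.
FOLLOW(<H>): in <S>->p <H> w q, <H> is followed by w q with FIRST {w}; in <H>->v q <H>, the suffix after <H> is empty (adds nothing new). Thus FOLLOW(<H>) = {w}.
For <H> -> v q <H>: FIRST(v q <H>) = {v}, so it goes in M[<H>, t] for t ∈ {v}.
For <H> -> epsilon: FIRST(epsilon) = {epsilon}, so it goes in M[<H>, t] for t ∈ {}; since epsilon ∈ FIRST, also for every t ∈ FOLLOW(<H>) = {w}.
None of these place a production in M[<H>, $].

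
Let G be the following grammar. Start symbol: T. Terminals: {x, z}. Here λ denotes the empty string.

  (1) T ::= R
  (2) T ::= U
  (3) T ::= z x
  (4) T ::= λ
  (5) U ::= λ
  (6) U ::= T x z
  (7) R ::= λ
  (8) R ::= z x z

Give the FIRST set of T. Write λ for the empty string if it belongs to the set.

FIRST(R): from R::=λ we get {λ}; from R::=z x z we get {z}. So FIRST(R) = {λ, z}.
FIRST(T): from T::=R we get {λ, z}; from T::=U we get {λ, x, z}; from T::=z x we get {z}; from T::=λ we get {λ}. So FIRST(T) = {λ, x, z}.
FIRST(U): from U::=λ we get {λ}; from U::=T x z we get {x, z}. So FIRST(U) = {λ, x, z}.

{λ, x, z}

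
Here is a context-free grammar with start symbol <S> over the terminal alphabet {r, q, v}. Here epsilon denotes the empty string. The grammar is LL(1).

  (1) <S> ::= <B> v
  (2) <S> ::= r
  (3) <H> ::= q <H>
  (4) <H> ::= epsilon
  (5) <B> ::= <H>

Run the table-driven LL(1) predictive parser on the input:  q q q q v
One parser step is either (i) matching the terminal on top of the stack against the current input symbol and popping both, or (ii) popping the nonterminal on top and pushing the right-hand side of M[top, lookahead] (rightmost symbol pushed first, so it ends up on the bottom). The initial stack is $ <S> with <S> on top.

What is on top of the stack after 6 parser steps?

<H>

     Stack      Input        Action
  1  $ <S>      q q q q v $  expand <S> ::= <B> v
  2  $ v <B>    q q q q v $  expand <B> ::= <H>
  3  $ v <H>    q q q q v $  expand <H> ::= q <H>
  4  $ v <H> q  q q q q v $  match q
  5  $ v <H>    q q q v $    expand <H> ::= q <H>
  6  $ v <H> q  q q q v $    match q
Stack after step 6: $ v <H> (top = <H>).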